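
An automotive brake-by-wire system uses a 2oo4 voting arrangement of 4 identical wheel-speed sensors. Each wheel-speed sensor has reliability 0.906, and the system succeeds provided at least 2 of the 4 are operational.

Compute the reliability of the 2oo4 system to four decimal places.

0.9969

R = Σ_{i=2}^{4} C(4,i) p^i (1−p)^{4−i} with p = 0.906
C(4,2)·0.906^2·0.094^2 = 0.043517
C(4,3)·0.906^3·0.094^1 = 0.279623
C(4,4)·0.906^4·0.094^0 = 0.673772
Sum = 0.9969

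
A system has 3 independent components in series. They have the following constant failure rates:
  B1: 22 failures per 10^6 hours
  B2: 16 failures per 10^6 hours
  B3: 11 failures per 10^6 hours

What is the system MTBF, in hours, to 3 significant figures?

Series of exponential components: λ_sys = Σ λ_i
λ_sys = 0.000022 + 0.000016 + 0.000011 = 4.9000e-05 /h
MTBF = 1 / λ_sys = 20400 h

20400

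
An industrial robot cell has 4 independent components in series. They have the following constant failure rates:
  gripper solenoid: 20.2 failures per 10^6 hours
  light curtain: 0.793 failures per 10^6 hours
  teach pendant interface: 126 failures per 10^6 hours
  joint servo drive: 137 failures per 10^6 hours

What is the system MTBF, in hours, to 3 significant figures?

Series of exponential components: λ_sys = Σ λ_i
λ_sys = 0.0000202 + 0.000000793 + 0.000126 + 0.000137 = 2.8399e-04 /h
MTBF = 1 / λ_sys = 3520 h

3520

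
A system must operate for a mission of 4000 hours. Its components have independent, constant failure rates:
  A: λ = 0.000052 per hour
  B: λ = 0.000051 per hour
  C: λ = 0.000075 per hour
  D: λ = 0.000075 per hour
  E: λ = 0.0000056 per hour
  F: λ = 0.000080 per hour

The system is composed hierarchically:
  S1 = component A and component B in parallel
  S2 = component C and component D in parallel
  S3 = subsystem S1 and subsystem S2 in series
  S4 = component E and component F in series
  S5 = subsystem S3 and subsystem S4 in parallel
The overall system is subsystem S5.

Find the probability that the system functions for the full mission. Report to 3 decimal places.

R(A) = exp(−0.000052 × 4000) = 0.81221
R(B) = exp(−0.000051 × 4000) = 0.81546
R(C) = exp(−0.000075 × 4000) = 0.74082
R(D) = exp(−0.000075 × 4000) = 0.74082
R(E) = exp(−0.0000056 × 4000) = 0.97785
R(F) = exp(−0.000080 × 4000) = 0.72615
Parallel (A and B): 1 − (1 − 0.81221)(1 − 0.81546) = 0.96535
Parallel (C and D): 1 − (1 − 0.74082)(1 − 0.74082) = 0.93283
Series ([0.96535] and [0.93283]): 0.96535 × 0.93283 = 0.90051
Series (E and F): 0.97785 × 0.72615 = 0.71007
Parallel ([0.90051] and [0.71007]): 1 − (1 − 0.90051)(1 − 0.71007) = 0.971

0.971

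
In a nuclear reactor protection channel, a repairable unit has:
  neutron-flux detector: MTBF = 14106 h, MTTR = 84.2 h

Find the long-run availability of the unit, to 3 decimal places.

A(neutron-flux detector) = MTBF/(MTBF+MTTR) = 14106/(14106+84.2) = 0.994

0.994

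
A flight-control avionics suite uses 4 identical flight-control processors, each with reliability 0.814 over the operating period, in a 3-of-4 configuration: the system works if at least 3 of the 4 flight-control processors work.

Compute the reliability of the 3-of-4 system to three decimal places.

0.840

R = Σ_{i=3}^{4} C(4,i) p^i (1−p)^{4−i} with p = 0.814
C(4,3)·0.814^3·0.186^1 = 0.40128
C(4,4)·0.814^4·0.186^0 = 0.43903
Sum = 0.840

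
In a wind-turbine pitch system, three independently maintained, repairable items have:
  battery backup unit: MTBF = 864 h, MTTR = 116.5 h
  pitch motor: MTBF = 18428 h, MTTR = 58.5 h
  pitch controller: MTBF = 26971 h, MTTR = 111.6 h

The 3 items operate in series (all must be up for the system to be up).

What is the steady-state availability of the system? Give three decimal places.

0.875

A(battery backup unit) = MTBF/(MTBF+MTTR) = 864/(864+116.5) = 0.881183
A(pitch motor) = MTBF/(MTBF+MTTR) = 18428/(18428+58.5) = 0.996836
A(pitch controller) = MTBF/(MTBF+MTTR) = 26971/(26971+111.6) = 0.995879
Series availability: 0.881183 × 0.996836 × 0.995879 = 0.875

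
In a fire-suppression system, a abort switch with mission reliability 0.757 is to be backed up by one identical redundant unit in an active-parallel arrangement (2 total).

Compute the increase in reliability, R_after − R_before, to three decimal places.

0.184

R_before = 0.757
R_after = 1 − (1 − 0.757)^2 = 0.941
ΔR = 0.941 − 0.757 = 0.184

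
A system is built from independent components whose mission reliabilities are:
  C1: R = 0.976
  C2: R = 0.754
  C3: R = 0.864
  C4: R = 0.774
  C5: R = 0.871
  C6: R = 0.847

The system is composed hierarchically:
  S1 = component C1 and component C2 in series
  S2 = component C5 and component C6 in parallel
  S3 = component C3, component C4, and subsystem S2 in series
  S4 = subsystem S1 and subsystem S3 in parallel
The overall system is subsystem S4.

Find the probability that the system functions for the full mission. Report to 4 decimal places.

0.9090

Series (C1 and C2): 0.976000 × 0.754000 = 0.735904
Parallel (C5 and C6): 1 − (1 − 0.871000)(1 − 0.847000) = 0.980263
Series (C3, C4, and [0.980263]): 0.864000 × 0.774000 × 0.980263 = 0.655537
Parallel ([0.735904] and [0.655537]): 1 − (1 − 0.735904)(1 − 0.655537) = 0.9090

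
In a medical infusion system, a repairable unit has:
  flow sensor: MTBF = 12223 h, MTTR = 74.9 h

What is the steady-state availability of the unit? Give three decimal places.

0.994

A(flow sensor) = MTBF/(MTBF+MTTR) = 12223/(12223+74.9) = 0.994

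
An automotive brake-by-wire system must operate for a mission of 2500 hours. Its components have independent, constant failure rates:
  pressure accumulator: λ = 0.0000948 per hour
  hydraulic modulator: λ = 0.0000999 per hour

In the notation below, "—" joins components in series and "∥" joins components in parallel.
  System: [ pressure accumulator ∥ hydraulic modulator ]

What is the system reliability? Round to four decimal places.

R(pressure accumulator) = exp(−0.0000948 × 2500) = 0.788991
R(hydraulic modulator) = exp(−0.0000999 × 2500) = 0.778996
Parallel (pressure accumulator and hydraulic modulator): 1 − (1 − 0.788991)(1 − 0.778996) = 0.9534

0.9534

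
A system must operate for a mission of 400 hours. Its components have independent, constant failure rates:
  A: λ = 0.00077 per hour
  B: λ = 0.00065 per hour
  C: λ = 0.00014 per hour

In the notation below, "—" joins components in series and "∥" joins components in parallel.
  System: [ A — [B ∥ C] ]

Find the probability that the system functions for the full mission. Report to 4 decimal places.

R(A) = exp(−0.00077 × 400) = 0.734915
R(B) = exp(−0.00065 × 400) = 0.771052
R(C) = exp(−0.00014 × 400) = 0.945539
Parallel (B and C): 1 − (1 − 0.771052)(1 − 0.945539) = 0.987531
Series (A and [0.987531]): 0.734915 × 0.987531 = 0.7258

0.7258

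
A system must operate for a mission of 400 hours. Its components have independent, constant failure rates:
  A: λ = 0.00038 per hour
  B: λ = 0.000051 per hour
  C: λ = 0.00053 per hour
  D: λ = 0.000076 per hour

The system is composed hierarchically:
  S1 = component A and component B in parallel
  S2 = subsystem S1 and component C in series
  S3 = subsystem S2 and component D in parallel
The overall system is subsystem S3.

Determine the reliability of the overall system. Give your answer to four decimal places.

R(A) = exp(−0.00038 × 400) = 0.858988
R(B) = exp(−0.000051 × 400) = 0.979807
R(C) = exp(−0.00053 × 400) = 0.808965
R(D) = exp(−0.000076 × 400) = 0.970057
Parallel (A and B): 1 − (1 − 0.858988)(1 − 0.979807) = 0.997153
Series ([0.997153] and C): 0.997153 × 0.808965 = 0.806662
Parallel ([0.806662] and D): 1 − (1 − 0.806662)(1 − 0.970057) = 0.9942

0.9942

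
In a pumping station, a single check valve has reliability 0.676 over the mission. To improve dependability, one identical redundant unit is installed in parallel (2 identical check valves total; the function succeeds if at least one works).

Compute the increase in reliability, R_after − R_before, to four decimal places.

0.2190

R_before = 0.676
R_after = 1 − (1 − 0.676)^2 = 0.8950
ΔR = 0.8950 − 0.676 = 0.2190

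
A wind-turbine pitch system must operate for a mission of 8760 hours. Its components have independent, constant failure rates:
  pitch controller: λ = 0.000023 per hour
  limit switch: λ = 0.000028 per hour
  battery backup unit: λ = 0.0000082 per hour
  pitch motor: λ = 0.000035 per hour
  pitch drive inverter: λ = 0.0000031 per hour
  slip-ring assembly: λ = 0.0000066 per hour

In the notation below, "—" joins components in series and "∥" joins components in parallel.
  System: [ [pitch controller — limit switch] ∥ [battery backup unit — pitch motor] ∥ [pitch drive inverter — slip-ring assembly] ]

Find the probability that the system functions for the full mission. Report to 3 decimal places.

0.991

R(pitch controller) = exp(−0.000023 × 8760) = 0.81752
R(limit switch) = exp(−0.000028 × 8760) = 0.78249
R(battery backup unit) = exp(−0.0000082 × 8760) = 0.93069
R(pitch motor) = exp(−0.000035 × 8760) = 0.73594
R(pitch drive inverter) = exp(−0.0000031 × 8760) = 0.97321
R(slip-ring assembly) = exp(−0.0000066 × 8760) = 0.94382
Series (pitch controller and limit switch): 0.81752 × 0.78249 = 0.63970
Series (battery backup unit and pitch motor): 0.93069 × 0.73594 = 0.68493
Series (pitch drive inverter and slip-ring assembly): 0.97321 × 0.94382 = 0.91854
Parallel ([0.63970], [0.68493], and [0.91854]): 1 − (1 − 0.63970)(1 − 0.68493)(1 − 0.91854) = 0.991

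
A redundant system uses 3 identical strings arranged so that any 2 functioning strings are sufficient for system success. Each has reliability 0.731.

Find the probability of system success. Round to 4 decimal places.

R = Σ_{i=2}^{3} C(3,i) p^i (1−p)^{3−i} with p = 0.731
C(3,2)·0.731^2·0.269^1 = 0.431229
C(3,3)·0.731^3·0.269^0 = 0.390618
Sum = 0.8218

0.8218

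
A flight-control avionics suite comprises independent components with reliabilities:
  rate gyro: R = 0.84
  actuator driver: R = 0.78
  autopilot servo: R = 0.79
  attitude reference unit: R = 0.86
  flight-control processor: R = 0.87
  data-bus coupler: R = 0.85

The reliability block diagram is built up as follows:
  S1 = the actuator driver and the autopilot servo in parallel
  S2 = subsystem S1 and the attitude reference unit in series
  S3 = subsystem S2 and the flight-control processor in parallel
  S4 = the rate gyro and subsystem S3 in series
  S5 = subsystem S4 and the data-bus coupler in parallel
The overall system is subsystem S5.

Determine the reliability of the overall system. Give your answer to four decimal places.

0.9731

Parallel (actuator driver and autopilot servo): 1 − (1 − 0.780000)(1 − 0.790000) = 0.953800
Series ([0.953800] and attitude reference unit): 0.953800 × 0.860000 = 0.820268
Parallel ([0.820268] and flight-control processor): 1 − (1 − 0.820268)(1 − 0.870000) = 0.976635
Series (rate gyro and [0.976635]): 0.840000 × 0.976635 = 0.820373
Parallel ([0.820373] and data-bus coupler): 1 − (1 − 0.820373)(1 − 0.850000) = 0.9731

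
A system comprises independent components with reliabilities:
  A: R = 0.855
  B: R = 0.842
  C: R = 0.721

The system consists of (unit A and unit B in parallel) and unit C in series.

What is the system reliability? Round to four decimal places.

0.7045

Parallel (A and B): 1 − (1 − 0.855000)(1 − 0.842000) = 0.977090
Series ([0.977090] and C): 0.977090 × 0.721000 = 0.7045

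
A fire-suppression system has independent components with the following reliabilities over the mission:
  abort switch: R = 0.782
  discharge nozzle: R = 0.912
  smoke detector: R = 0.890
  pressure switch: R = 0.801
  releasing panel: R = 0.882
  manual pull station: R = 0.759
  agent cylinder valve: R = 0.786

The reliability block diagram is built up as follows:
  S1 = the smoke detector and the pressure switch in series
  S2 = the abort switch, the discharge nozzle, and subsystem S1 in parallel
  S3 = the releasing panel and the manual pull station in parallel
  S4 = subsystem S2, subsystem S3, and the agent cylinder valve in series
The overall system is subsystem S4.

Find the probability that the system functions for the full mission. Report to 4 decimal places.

0.7594

Series (smoke detector and pressure switch): 0.890000 × 0.801000 = 0.712890
Parallel (abort switch, discharge nozzle, and [0.712890]): 1 − (1 − 0.782000)(1 − 0.912000)(1 − 0.712890) = 0.994492
Parallel (releasing panel and manual pull station): 1 − (1 − 0.882000)(1 − 0.759000) = 0.971562
Series ([0.994492], [0.971562], and agent cylinder valve): 0.994492 × 0.971562 × 0.786000 = 0.7594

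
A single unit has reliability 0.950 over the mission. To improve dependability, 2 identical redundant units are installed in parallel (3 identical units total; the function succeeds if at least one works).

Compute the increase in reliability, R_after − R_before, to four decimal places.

R_before = 0.950
R_after = 1 − (1 − 0.950)^3 = 0.9999
ΔR = 0.9999 − 0.950 = 0.0499

0.0499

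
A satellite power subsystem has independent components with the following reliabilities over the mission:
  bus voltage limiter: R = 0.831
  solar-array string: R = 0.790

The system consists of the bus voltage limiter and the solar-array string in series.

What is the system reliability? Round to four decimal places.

0.6565

Series (bus voltage limiter and solar-array string): 0.831000 × 0.790000 = 0.6565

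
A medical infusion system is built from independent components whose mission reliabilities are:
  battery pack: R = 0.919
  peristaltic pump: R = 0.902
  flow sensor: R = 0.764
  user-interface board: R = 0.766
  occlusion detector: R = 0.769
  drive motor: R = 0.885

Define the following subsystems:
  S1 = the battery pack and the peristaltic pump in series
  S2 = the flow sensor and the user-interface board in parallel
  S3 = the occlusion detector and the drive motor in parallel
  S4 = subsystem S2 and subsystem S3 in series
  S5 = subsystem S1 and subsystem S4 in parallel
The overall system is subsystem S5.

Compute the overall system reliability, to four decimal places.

Series (battery pack and peristaltic pump): 0.919000 × 0.902000 = 0.828938
Parallel (flow sensor and user-interface board): 1 − (1 − 0.764000)(1 − 0.766000) = 0.944776
Parallel (occlusion detector and drive motor): 1 − (1 − 0.769000)(1 − 0.885000) = 0.973435
Series ([0.944776] and [0.973435]): 0.944776 × 0.973435 = 0.919678
Parallel ([0.828938] and [0.919678]): 1 − (1 − 0.828938)(1 − 0.919678) = 0.9863

0.9863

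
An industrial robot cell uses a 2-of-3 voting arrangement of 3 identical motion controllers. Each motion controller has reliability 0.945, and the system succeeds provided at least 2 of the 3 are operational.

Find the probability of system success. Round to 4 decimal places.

0.9913

R = Σ_{i=2}^{3} C(3,i) p^i (1−p)^{3−i} with p = 0.945
C(3,2)·0.945^2·0.055^1 = 0.147349
C(3,3)·0.945^3·0.055^0 = 0.843909
Sum = 0.9913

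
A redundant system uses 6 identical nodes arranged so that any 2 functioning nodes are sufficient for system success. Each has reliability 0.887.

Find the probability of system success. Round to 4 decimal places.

0.9999

R = Σ_{i=2}^{6} C(6,i) p^i (1−p)^{6−i} with p = 0.887
C(6,2)·0.887^2·0.113^4 = 0.001924
C(6,3)·0.887^3·0.113^3 = 0.020139
C(6,4)·0.887^4·0.113^2 = 0.118561
C(6,5)·0.887^5·0.113^1 = 0.372261
C(6,6)·0.887^6·0.113^0 = 0.487014
Sum = 0.9999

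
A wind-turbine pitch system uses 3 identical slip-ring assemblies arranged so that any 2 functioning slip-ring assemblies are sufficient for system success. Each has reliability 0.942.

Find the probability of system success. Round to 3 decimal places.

R = Σ_{i=2}^{3} C(3,i) p^i (1−p)^{3−i} with p = 0.942
C(3,2)·0.942^2·0.058^1 = 0.15440
C(3,3)·0.942^3·0.058^0 = 0.83590
Sum = 0.990

0.990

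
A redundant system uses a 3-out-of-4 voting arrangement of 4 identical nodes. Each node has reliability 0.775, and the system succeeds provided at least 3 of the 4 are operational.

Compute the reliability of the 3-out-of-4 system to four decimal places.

R = Σ_{i=3}^{4} C(4,i) p^i (1−p)^{4−i} with p = 0.775
C(4,3)·0.775^3·0.225^1 = 0.418936
C(4,4)·0.775^4·0.225^0 = 0.360750
Sum = 0.7797

0.7797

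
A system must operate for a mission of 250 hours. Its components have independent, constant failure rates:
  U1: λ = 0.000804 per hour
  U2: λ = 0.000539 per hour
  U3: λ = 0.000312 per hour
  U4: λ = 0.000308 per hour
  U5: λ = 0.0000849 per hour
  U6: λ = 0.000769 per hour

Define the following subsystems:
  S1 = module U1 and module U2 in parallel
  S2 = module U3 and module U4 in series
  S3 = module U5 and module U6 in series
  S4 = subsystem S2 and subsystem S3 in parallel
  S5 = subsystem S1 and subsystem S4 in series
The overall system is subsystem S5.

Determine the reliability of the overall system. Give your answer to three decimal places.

R(U1) = exp(−0.000804 × 250) = 0.81791
R(U2) = exp(−0.000539 × 250) = 0.87393
R(U3) = exp(−0.000312 × 250) = 0.92496
R(U4) = exp(−0.000308 × 250) = 0.92589
R(U5) = exp(−0.0000849 × 250) = 0.97900
R(U6) = exp(−0.000769 × 250) = 0.82510
Parallel (U1 and U2): 1 − (1 − 0.81791)(1 − 0.87393) = 0.97704
Series (U3 and U4): 0.92496 × 0.92589 = 0.85641
Series (U5 and U6): 0.97900 × 0.82510 = 0.80777
Parallel ([0.85641] and [0.80777]): 1 − (1 − 0.85641)(1 − 0.80777) = 0.97240
Series ([0.97704] and [0.97240]): 0.97704 × 0.97240 = 0.950

0.950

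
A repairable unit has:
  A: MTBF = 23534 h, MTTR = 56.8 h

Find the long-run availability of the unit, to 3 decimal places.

A(A) = MTBF/(MTBF+MTTR) = 23534/(23534+56.8) = 0.998

0.998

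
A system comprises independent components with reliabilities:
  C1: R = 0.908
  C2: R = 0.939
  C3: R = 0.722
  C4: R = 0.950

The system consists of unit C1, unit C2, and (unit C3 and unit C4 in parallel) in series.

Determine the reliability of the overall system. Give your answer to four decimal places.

Parallel (C3 and C4): 1 − (1 − 0.722000)(1 − 0.950000) = 0.986100
Series (C1, C2, and [0.986100]): 0.908000 × 0.939000 × 0.986100 = 0.8408

0.8408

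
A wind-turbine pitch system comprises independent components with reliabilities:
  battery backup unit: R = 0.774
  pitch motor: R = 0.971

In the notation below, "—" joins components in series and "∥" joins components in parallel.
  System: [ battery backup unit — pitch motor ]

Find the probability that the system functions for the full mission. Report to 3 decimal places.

0.752

Series (battery backup unit and pitch motor): 0.77400 × 0.97100 = 0.752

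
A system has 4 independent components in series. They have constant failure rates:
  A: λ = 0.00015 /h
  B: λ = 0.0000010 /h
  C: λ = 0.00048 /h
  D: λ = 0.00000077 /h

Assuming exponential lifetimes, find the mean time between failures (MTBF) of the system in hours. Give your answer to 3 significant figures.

1580

Series of exponential components: λ_sys = Σ λ_i
λ_sys = 0.00015 + 0.0000010 + 0.00048 + 0.00000077 = 6.3177e-04 /h
MTBF = 1 / λ_sys = 1580 h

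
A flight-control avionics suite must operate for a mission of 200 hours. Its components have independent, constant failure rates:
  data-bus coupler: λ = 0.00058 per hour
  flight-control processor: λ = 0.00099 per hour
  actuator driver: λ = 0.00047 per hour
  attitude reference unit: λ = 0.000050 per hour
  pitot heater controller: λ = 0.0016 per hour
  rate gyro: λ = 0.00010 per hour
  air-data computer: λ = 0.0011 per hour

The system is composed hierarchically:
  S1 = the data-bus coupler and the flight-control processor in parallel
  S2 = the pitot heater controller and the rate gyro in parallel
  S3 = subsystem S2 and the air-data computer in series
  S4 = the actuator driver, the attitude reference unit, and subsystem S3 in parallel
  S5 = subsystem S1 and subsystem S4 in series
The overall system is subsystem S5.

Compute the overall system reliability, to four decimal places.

0.9801

R(data-bus coupler) = exp(−0.00058 × 200) = 0.890475
R(flight-control processor) = exp(−0.00099 × 200) = 0.820370
R(actuator driver) = exp(−0.00047 × 200) = 0.910283
R(attitude reference unit) = exp(−0.000050 × 200) = 0.990050
R(pitot heater controller) = exp(−0.0016 × 200) = 0.726149
R(rate gyro) = exp(−0.00010 × 200) = 0.980199
R(air-data computer) = exp(−0.0011 × 200) = 0.802519
Parallel (data-bus coupler and flight-control processor): 1 − (1 − 0.890475)(1 − 0.820370) = 0.980326
Parallel (pitot heater controller and rate gyro): 1 − (1 − 0.726149)(1 − 0.980199) = 0.994577
Series ([0.994577] and air-data computer): 0.994577 × 0.802519 = 0.798167
Parallel (actuator driver, attitude reference unit, and [0.798167]): 1 − (1 − 0.910283)(1 − 0.990050)(1 − 0.798167) = 0.999820
Series ([0.980326] and [0.999820]): 0.980326 × 0.999820 = 0.9801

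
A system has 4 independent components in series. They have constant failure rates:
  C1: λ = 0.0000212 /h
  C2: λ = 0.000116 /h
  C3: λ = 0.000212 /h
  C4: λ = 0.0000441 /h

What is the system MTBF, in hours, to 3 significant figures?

Series of exponential components: λ_sys = Σ λ_i
λ_sys = 0.0000212 + 0.000116 + 0.000212 + 0.0000441 = 3.9330e-04 /h
MTBF = 1 / λ_sys = 2540 h

2540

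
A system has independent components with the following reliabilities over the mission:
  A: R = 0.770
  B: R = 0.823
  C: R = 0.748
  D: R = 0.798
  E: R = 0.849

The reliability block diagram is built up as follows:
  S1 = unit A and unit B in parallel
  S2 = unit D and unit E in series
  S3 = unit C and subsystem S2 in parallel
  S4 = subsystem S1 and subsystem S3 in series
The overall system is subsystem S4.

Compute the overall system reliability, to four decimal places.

0.8813

Parallel (A and B): 1 − (1 − 0.770000)(1 − 0.823000) = 0.959290
Series (D and E): 0.798000 × 0.849000 = 0.677502
Parallel (C and [0.677502]): 1 − (1 − 0.748000)(1 − 0.677502) = 0.918731
Series ([0.959290] and [0.918731]): 0.959290 × 0.918731 = 0.8813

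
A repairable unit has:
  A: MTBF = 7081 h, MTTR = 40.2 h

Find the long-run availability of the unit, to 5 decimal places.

0.99435

A(A) = MTBF/(MTBF+MTTR) = 7081/(7081+40.2) = 0.99435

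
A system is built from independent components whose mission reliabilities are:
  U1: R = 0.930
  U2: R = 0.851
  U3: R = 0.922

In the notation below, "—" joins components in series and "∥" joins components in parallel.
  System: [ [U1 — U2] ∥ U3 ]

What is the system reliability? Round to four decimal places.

Series (U1 and U2): 0.930000 × 0.851000 = 0.791430
Parallel ([0.791430] and U3): 1 − (1 − 0.791430)(1 − 0.922000) = 0.9837

0.9837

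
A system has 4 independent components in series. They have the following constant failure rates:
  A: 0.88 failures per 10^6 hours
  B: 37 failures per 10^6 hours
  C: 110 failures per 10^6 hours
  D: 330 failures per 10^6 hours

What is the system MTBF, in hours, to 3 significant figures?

2090

Series of exponential components: λ_sys = Σ λ_i
λ_sys = 0.00000088 + 0.000037 + 0.00011 + 0.00033 = 4.7788e-04 /h
MTBF = 1 / λ_sys = 2090 h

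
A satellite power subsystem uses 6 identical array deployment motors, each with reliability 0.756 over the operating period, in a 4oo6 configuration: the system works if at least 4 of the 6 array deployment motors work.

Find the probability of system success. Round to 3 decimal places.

R = Σ_{i=4}^{6} C(6,i) p^i (1−p)^{6−i} with p = 0.756
C(6,4)·0.756^4·0.244^2 = 0.29171
C(6,5)·0.756^5·0.244^1 = 0.36153
C(6,6)·0.756^6·0.244^0 = 0.18669
Sum = 0.840

0.840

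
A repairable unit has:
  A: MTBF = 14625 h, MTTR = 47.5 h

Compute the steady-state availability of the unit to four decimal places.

0.9968

A(A) = MTBF/(MTBF+MTTR) = 14625/(14625+47.5) = 0.9968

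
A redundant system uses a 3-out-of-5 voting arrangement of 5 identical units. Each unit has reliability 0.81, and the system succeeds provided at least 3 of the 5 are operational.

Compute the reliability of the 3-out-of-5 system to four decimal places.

0.9495

R = Σ_{i=3}^{5} C(5,i) p^i (1−p)^{5−i} with p = 0.81
C(5,3)·0.81^3·0.19^2 = 0.191850
C(5,4)·0.81^4·0.19^1 = 0.408944
C(5,5)·0.81^5·0.19^0 = 0.348678
Sum = 0.9495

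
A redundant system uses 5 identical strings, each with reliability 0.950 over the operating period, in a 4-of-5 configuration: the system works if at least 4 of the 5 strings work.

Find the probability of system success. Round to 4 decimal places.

0.9774

R = Σ_{i=4}^{5} C(5,i) p^i (1−p)^{5−i} with p = 0.950
C(5,4)·0.950^4·0.050^1 = 0.203627
C(5,5)·0.950^5·0.050^0 = 0.773781
Sum = 0.9774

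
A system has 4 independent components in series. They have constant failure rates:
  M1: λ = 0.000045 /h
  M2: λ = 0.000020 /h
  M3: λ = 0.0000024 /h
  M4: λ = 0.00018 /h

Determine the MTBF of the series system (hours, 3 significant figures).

Series of exponential components: λ_sys = Σ λ_i
λ_sys = 0.000045 + 0.000020 + 0.0000024 + 0.00018 = 2.4740e-04 /h
MTBF = 1 / λ_sys = 4040 h

4040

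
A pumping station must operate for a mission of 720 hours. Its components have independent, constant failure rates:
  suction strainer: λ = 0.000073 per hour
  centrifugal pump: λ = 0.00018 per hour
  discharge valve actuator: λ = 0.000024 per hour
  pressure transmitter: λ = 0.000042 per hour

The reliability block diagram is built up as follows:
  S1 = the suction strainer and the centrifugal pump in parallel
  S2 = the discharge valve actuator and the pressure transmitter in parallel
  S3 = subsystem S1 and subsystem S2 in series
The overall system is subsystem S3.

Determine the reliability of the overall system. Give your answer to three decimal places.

R(suction strainer) = exp(−0.000073 × 720) = 0.94880
R(centrifugal pump) = exp(−0.00018 × 720) = 0.87845
R(discharge valve actuator) = exp(−0.000024 × 720) = 0.98287
R(pressure transmitter) = exp(−0.000042 × 720) = 0.97021
Parallel (suction strainer and centrifugal pump): 1 − (1 − 0.94880)(1 − 0.87845) = 0.99378
Parallel (discharge valve actuator and pressure transmitter): 1 − (1 − 0.98287)(1 − 0.97021) = 0.99949
Series ([0.99378] and [0.99949]): 0.99378 × 0.99949 = 0.993

0.993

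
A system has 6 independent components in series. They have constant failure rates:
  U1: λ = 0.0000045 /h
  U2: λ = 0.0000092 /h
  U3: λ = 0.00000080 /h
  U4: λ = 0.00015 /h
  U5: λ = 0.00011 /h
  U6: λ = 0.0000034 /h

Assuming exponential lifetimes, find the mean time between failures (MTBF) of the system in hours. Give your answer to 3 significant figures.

3600

Series of exponential components: λ_sys = Σ λ_i
λ_sys = 0.0000045 + 0.0000092 + 0.00000080 + 0.00015 + 0.00011 + 0.0000034 = 2.7790e-04 /h
MTBF = 1 / λ_sys = 3600 h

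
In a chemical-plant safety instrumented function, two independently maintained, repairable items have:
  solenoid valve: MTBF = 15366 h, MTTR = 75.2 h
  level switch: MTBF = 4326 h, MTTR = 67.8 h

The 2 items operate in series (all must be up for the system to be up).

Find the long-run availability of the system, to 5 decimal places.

0.97977

A(solenoid valve) = MTBF/(MTBF+MTTR) = 15366/(15366+75.2) = 0.995130
A(level switch) = MTBF/(MTBF+MTTR) = 4326/(4326+67.8) = 0.984569
Series availability: 0.995130 × 0.984569 = 0.97977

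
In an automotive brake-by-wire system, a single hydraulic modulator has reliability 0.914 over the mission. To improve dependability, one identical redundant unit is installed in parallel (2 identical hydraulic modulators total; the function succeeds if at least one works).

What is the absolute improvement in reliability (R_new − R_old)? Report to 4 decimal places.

R_before = 0.914
R_after = 1 − (1 − 0.914)^2 = 0.9926
ΔR = 0.9926 − 0.914 = 0.0786

0.0786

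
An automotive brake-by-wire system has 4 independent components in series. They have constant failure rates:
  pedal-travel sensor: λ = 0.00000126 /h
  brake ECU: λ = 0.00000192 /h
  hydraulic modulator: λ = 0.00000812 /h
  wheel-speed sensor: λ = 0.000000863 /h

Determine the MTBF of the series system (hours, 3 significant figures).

Series of exponential components: λ_sys = Σ λ_i
λ_sys = 0.00000126 + 0.00000192 + 0.00000812 + 0.000000863 = 1.2163e-05 /h
MTBF = 1 / λ_sys = 82200 h

82200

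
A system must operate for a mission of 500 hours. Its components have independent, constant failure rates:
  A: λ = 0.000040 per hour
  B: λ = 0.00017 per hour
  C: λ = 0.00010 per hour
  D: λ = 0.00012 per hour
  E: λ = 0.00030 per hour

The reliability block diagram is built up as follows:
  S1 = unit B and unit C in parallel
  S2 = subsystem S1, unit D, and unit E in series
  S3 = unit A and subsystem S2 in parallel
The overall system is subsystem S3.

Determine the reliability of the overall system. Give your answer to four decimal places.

0.9962

R(A) = exp(−0.000040 × 500) = 0.980199
R(B) = exp(−0.00017 × 500) = 0.918512
R(C) = exp(−0.00010 × 500) = 0.951229
R(D) = exp(−0.00012 × 500) = 0.941765
R(E) = exp(−0.00030 × 500) = 0.860708
Parallel (B and C): 1 − (1 − 0.918512)(1 − 0.951229) = 0.996026
Series ([0.996026], D, and E): 0.996026 × 0.941765 × 0.860708 = 0.807363
Parallel (A and [0.807363]): 1 − (1 − 0.980199)(1 − 0.807363) = 0.9962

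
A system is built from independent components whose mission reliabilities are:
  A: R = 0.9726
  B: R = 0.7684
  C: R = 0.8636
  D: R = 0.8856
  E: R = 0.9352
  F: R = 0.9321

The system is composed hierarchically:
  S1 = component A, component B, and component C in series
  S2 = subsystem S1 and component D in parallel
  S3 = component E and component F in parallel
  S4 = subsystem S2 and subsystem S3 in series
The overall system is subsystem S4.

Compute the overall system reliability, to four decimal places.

0.9552

Series (A, B, and C): 0.972600 × 0.768400 × 0.863600 = 0.645408
Parallel ([0.645408] and D): 1 − (1 − 0.645408)(1 − 0.885600) = 0.959435
Parallel (E and F): 1 − (1 − 0.935200)(1 − 0.932100) = 0.995600
Series ([0.959435] and [0.995600]): 0.959435 × 0.995600 = 0.9552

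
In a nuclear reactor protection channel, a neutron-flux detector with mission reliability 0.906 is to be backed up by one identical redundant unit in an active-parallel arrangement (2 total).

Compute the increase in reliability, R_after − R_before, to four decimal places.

R_before = 0.906
R_after = 1 − (1 − 0.906)^2 = 0.9912
ΔR = 0.9912 − 0.906 = 0.0852

0.0852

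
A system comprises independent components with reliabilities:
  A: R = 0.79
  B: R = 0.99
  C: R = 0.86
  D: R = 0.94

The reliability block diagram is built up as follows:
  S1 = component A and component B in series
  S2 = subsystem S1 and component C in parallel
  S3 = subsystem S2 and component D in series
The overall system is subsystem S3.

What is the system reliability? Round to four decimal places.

Series (A and B): 0.790000 × 0.990000 = 0.782100
Parallel ([0.782100] and C): 1 − (1 − 0.782100)(1 − 0.860000) = 0.969494
Series ([0.969494] and D): 0.969494 × 0.940000 = 0.9113

0.9113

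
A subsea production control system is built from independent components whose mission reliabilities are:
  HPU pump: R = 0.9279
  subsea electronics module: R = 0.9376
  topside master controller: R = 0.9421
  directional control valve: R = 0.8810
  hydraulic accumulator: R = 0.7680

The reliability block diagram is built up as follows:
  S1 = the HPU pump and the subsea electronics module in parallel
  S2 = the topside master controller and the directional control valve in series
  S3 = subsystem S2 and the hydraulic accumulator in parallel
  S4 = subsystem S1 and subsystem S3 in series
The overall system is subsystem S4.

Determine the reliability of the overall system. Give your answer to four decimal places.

Parallel (HPU pump and subsea electronics module): 1 − (1 − 0.927900)(1 − 0.937600) = 0.995501
Series (topside master controller and directional control valve): 0.942100 × 0.881000 = 0.829990
Parallel ([0.829990] and hydraulic accumulator): 1 − (1 − 0.829990)(1 − 0.768000) = 0.960558
Series ([0.995501] and [0.960558]): 0.995501 × 0.960558 = 0.9562

0.9562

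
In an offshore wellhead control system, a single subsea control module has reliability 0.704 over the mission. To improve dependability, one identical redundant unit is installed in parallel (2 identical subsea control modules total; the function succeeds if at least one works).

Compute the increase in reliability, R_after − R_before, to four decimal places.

0.2084

R_before = 0.704
R_after = 1 − (1 − 0.704)^2 = 0.9124
ΔR = 0.9124 − 0.704 = 0.2084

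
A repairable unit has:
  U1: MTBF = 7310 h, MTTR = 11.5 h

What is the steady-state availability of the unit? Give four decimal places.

A(U1) = MTBF/(MTBF+MTTR) = 7310/(7310+11.5) = 0.9984

0.9984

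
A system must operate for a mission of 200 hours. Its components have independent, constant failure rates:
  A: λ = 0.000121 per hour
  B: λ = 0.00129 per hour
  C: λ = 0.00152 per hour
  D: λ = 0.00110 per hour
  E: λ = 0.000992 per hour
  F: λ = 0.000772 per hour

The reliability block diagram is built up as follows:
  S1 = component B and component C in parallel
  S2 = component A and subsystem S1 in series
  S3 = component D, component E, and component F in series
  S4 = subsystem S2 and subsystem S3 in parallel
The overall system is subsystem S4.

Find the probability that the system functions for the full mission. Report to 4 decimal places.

R(A) = exp(−0.000121 × 200) = 0.976090
R(B) = exp(−0.00129 × 200) = 0.772595
R(C) = exp(−0.00152 × 200) = 0.737861
R(D) = exp(−0.00110 × 200) = 0.802519
R(E) = exp(−0.000992 × 200) = 0.820042
R(F) = exp(−0.000772 × 200) = 0.856929
Parallel (B and C): 1 − (1 − 0.772595)(1 − 0.737861) = 0.940388
Series (A and [0.940388]): 0.976090 × 0.940388 = 0.917903
Series (D, E, and F): 0.802519 × 0.820042 × 0.856929 = 0.563944
Parallel ([0.917903] and [0.563944]): 1 − (1 − 0.917903)(1 − 0.563944) = 0.9642

0.9642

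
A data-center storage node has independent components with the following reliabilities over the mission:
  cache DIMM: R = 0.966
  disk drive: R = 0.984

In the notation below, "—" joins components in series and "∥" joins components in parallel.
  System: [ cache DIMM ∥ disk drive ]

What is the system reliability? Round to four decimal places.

0.9995

Parallel (cache DIMM and disk drive): 1 − (1 − 0.966000)(1 − 0.984000) = 0.9995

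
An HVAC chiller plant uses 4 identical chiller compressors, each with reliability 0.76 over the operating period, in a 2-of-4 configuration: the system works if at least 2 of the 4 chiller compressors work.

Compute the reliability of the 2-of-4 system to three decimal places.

0.955

R = Σ_{i=2}^{4} C(4,i) p^i (1−p)^{4−i} with p = 0.76
C(4,2)·0.76^2·0.24^2 = 0.19962
C(4,3)·0.76^3·0.24^1 = 0.42142
C(4,4)·0.76^4·0.24^0 = 0.33362
Sum = 0.955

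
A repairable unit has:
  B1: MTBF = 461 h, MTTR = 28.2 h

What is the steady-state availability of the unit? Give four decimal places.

A(B1) = MTBF/(MTBF+MTTR) = 461/(461+28.2) = 0.9424

0.9424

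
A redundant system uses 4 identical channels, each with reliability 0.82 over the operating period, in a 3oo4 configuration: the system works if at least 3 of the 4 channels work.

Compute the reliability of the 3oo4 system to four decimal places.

R = Σ_{i=3}^{4} C(4,i) p^i (1−p)^{4−i} with p = 0.82
C(4,3)·0.82^3·0.18^1 = 0.396985
C(4,4)·0.82^4·0.18^0 = 0.452122
Sum = 0.8491

0.8491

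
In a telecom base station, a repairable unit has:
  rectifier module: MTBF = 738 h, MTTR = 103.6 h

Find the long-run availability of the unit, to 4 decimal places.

0.8769

A(rectifier module) = MTBF/(MTBF+MTTR) = 738/(738+103.6) = 0.8769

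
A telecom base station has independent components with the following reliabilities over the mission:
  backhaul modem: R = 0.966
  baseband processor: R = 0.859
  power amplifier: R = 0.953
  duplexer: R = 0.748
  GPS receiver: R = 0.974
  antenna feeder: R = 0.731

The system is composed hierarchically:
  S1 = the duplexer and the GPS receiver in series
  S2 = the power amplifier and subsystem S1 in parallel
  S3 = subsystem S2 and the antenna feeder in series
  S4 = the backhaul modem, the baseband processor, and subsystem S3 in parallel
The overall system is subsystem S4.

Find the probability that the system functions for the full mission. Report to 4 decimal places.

Series (duplexer and GPS receiver): 0.748000 × 0.974000 = 0.728552
Parallel (power amplifier and [0.728552]): 1 − (1 − 0.953000)(1 − 0.728552) = 0.987242
Series ([0.987242] and antenna feeder): 0.987242 × 0.731000 = 0.721674
Parallel (backhaul modem, baseband processor, and [0.721674]): 1 − (1 − 0.966000)(1 − 0.859000)(1 − 0.721674) = 0.9987

0.9987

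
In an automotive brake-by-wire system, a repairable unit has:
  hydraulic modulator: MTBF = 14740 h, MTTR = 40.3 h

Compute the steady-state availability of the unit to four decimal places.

A(hydraulic modulator) = MTBF/(MTBF+MTTR) = 14740/(14740+40.3) = 0.9973

0.9973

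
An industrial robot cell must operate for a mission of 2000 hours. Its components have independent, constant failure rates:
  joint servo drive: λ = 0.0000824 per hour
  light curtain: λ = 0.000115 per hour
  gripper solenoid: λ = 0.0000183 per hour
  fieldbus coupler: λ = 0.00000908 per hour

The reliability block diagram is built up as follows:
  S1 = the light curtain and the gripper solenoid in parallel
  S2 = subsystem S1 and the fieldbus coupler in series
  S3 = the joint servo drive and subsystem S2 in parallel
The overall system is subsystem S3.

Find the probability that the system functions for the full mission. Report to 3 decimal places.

R(joint servo drive) = exp(−0.0000824 × 2000) = 0.84806
R(light curtain) = exp(−0.000115 × 2000) = 0.79453
R(gripper solenoid) = exp(−0.0000183 × 2000) = 0.96406
R(fieldbus coupler) = exp(−0.00000908 × 2000) = 0.98200
Parallel (light curtain and gripper solenoid): 1 − (1 − 0.79453)(1 − 0.96406) = 0.99262
Series ([0.99262] and fieldbus coupler): 0.99262 × 0.98200 = 0.97475
Parallel (joint servo drive and [0.97475]): 1 − (1 − 0.84806)(1 − 0.97475) = 0.996

0.996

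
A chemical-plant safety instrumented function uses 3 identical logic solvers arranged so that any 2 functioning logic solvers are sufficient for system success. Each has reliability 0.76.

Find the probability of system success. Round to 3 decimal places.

0.855

R = Σ_{i=2}^{3} C(3,i) p^i (1−p)^{3−i} with p = 0.76
C(3,2)·0.76^2·0.24^1 = 0.41587
C(3,3)·0.76^3·0.24^0 = 0.43898
Sum = 0.855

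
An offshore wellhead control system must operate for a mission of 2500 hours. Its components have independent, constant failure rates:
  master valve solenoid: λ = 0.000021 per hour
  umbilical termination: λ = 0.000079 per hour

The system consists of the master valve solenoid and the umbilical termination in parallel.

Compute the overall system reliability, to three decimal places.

0.991

R(master valve solenoid) = exp(−0.000021 × 2500) = 0.94885
R(umbilical termination) = exp(−0.000079 × 2500) = 0.82078
Parallel (master valve solenoid and umbilical termination): 1 − (1 − 0.94885)(1 − 0.82078) = 0.991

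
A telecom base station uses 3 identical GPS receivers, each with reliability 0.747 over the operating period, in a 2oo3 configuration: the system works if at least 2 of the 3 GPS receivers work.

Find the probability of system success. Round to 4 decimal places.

R = Σ_{i=2}^{3} C(3,i) p^i (1−p)^{3−i} with p = 0.747
C(3,2)·0.747^2·0.253^1 = 0.423529
C(3,3)·0.747^3·0.253^0 = 0.416833
Sum = 0.8404

0.8404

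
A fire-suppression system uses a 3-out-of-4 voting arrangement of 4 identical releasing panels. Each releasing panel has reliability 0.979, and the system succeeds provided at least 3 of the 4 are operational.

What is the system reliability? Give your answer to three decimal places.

0.997

R = Σ_{i=3}^{4} C(4,i) p^i (1−p)^{4−i} with p = 0.979
C(4,3)·0.979^3·0.021^1 = 0.07882
C(4,4)·0.979^4·0.021^0 = 0.91861
Sum = 0.997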